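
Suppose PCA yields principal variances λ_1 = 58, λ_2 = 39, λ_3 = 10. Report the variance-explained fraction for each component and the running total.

Step 1 — total variance = trace(Sigma) = Σ λ_i = 58 + 39 + 10 = 107.

Step 2 — fraction explained by component i = λ_i / Σ λ:
  PC1: 58/107 = 0.5421
  PC2: 39/107 = 0.3645
  PC3: 10/107 = 0.0935

Step 3 — cumulative fraction after k components = (λ_1 + ... + λ_k) / Σ λ:
  k = 1: 58/107 = 0.5421
  k = 2: (58 + 39)/107 = 97/107 = 0.9065
  k = 3: (58 + 39 + 10)/107 = 107/107 = 1

Summary (fraction, with percent):

explained: PC1 0.5421 (54.21%), PC2 0.3645 (36.45%), PC3 0.0935 (9.35%);  cumulative: 0.5421, 0.9065, 1


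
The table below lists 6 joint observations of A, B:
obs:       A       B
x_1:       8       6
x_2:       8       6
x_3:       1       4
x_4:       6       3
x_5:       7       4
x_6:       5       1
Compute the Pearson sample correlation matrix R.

Step 1 — column means:
  mean(A) = (8 + 8 + 1 + 6 + 7 + 5) / 6 = 35/6 = 5.8333
  mean(B) = (6 + 6 + 4 + 3 + 4 + 1) / 6 = 24/6 = 4

Step 2 — sample variances and covariances s[i,j] = (1/(n-1)) · Σ_k (x_{k,i} - mean_i) · (x_{k,j} - mean_j), with n-1 = 5:
  s[A,A] = ((2.1667)·(2.1667) + (2.1667)·(2.1667) + (-4.8333)·(-4.8333) + (0.1667)·(0.1667) + (1.1667)·(1.1667) + (-0.8333)·(-0.8333)) / 5 = 34.8333/5 = 6.9667
  s[A,B] = ((2.1667)·(2) + (2.1667)·(2) + (-4.8333)·(0) + (0.1667)·(-1) + (1.1667)·(0) + (-0.8333)·(-3)) / 5 = 11/5 = 2.2
  s[B,B] = ((2)·(2) + (2)·(2) + (0)·(0) + (-1)·(-1) + (0)·(0) + (-3)·(-3)) / 5 = 18/5 = 3.6
  Sample standard deviations s_i = √(s[i,i]):
  s(A) = √(6.9667) = 2.6394
  s(B) = √(3.6) = 1.8974

Step 3 — r_{ij} = s_{ij} / (s_i · s_j):
  r[A,A] = 1 (diagonal).
  r[A,B] = 2.2 / (2.6394 · 1.8974) = 2.2 / 5.008 = 0.4393
  r[B,B] = 1 (diagonal).

R is symmetric with unit diagonal. Assembling:

R = [[1, 0.4393],
 [0.4393, 1]]


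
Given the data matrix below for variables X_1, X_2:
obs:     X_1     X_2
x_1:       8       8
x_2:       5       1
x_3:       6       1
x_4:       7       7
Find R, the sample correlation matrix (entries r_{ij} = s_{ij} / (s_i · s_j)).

Step 1 — column means:
  mean(X_1) = (8 + 5 + 6 + 7) / 4 = 26/4 = 6.5
  mean(X_2) = (8 + 1 + 1 + 7) / 4 = 17/4 = 4.25

Step 2 — sample variances and covariances s[i,j] = (1/(n-1)) · Σ_k (x_{k,i} - mean_i) · (x_{k,j} - mean_j), with n-1 = 3:
  s[X_1,X_1] = ((1.5)·(1.5) + (-1.5)·(-1.5) + (-0.5)·(-0.5) + (0.5)·(0.5)) / 3 = 5/3 = 1.6667
  s[X_1,X_2] = ((1.5)·(3.75) + (-1.5)·(-3.25) + (-0.5)·(-3.25) + (0.5)·(2.75)) / 3 = 13.5/3 = 4.5
  s[X_2,X_2] = ((3.75)·(3.75) + (-3.25)·(-3.25) + (-3.25)·(-3.25) + (2.75)·(2.75)) / 3 = 42.75/3 = 14.25
  Sample standard deviations s_i = √(s[i,i]):
  s(X_1) = √(1.6667) = 1.291
  s(X_2) = √(14.25) = 3.7749

Step 3 — r_{ij} = s_{ij} / (s_i · s_j):
  r[X_1,X_1] = 1 (diagonal).
  r[X_1,X_2] = 4.5 / (1.291 · 3.7749) = 4.5 / 4.8734 = 0.9234
  r[X_2,X_2] = 1 (diagonal).

R is symmetric with unit diagonal. Assembling:

R = [[1, 0.9234],
 [0.9234, 1]]


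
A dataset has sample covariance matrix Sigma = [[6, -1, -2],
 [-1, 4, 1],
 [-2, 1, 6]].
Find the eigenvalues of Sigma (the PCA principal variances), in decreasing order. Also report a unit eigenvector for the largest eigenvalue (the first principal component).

Step 1 — characteristic polynomial p(λ) = det(λI - Sigma) = λ³ - tr·λ² + c_1·λ - det, where tr = trace, c_1 = sum of the principal 2×2 minors, det = det(Sigma):
  tr = 6 + 4 + 6 = 16,
  c_1 = (6·4 - (-1)²) + (6·6 - (-2)²) + (4·6 - (1)²) = 23 + 32 + 23 = 78,
  det = 6·(4·6 - (1)²) - (-1)·((-1)·6 - (1)·(-2)) + (-2)·((-1)·(1) - 4·(-2)) = 6·(23) - (-1)·(-4) + (-2)·(7) = 120.
  So p(λ) = λ³ - 16λ² + 78λ - 120.
Step 2 — look for an integer root (rational root theorem: any rational root is an integer divisor of 120). Testing λ = 4:
  p(4) = 64 - 256 + 312 - 120 = 0  ✓
  Dividing out (λ - 4): p(λ) = (λ - 4)(λ² - 12λ + 30).
Step 3 — remaining eigenvalues from the quadratic λ² - 12λ + 30 = 0:
  Δ = 12² - 4·30 = 144 - 120 = 24,  λ = (12 ± √24)/2 = (12 ± 4.899)/2 ≈ 8.4495 or 3.5505.
  Sorted: λ_1 = 8.4495,  λ_2 = 4,  λ_3 = 3.5505  (check: sum = 16 = tr ✓).

Step 4 — unit eigenvector for λ_1 ≈ 8.4495: v spans the null space of (Sigma - λ_1 I), whose rows are
  r_1 = (-2.4495, -1, -2),  r_2 = (-1, -4.4495, 1),  r_3 = (-2, 1, -2.4495).
  v is orthogonal to every row, so take v ∝ r_1 × r_2 = ((-1)·(1) - (-2)·(-4.4495), (-2)·(-1) - (-2.4495)·(1), (-2.4495)·(-4.4495) - (-1)·(-1)) ≈ (-9.899, 4.4495, 9.899).
  Rescale (multiply by -1 so the first nonzero entry is positive): u = (9.899, -4.4495, -9.899).
  ||u|| = √((9.899)² + (-4.4495)² + (-9.899)²) = √(215.7775) ≈ 14.6894,  v_1 = u/||u|| ≈ (0.6739, -0.3029, -0.6739) (||v_1|| = 1).

λ_1 = 8.4495,  λ_2 = 4,  λ_3 = 3.5505;  v_1 ≈ (0.6739, -0.3029, -0.6739)


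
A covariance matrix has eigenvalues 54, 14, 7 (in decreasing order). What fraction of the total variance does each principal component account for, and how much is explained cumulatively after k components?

Step 1 — total variance = trace(Sigma) = Σ λ_i = 54 + 14 + 7 = 75.

Step 2 — fraction explained by component i = λ_i / Σ λ:
  PC1: 54/75 = 0.72
  PC2: 14/75 = 0.1867
  PC3: 7/75 = 0.0933

Step 3 — cumulative fraction after k components = (λ_1 + ... + λ_k) / Σ λ:
  k = 1: 54/75 = 0.72
  k = 2: (54 + 14)/75 = 68/75 = 0.9067
  k = 3: (54 + 14 + 7)/75 = 75/75 = 1

Summary (fraction, with percent):

explained: PC1 0.72 (72%), PC2 0.1867 (18.67%), PC3 0.0933 (9.33%);  cumulative: 0.72, 0.9067, 1


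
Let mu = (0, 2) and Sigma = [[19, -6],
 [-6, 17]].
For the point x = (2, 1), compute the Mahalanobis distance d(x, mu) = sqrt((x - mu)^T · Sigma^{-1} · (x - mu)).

Step 1 — centre the observation: (x - mu) = (2, -1).

Step 2 — invert Sigma. det(Sigma) = 19·17 - (-6)² = 287.
  Sigma^{-1} = (1/det) · [[d, -b], [-b, a]] = [[0.0592, 0.0209],
 [0.0209, 0.0662]].

Step 3 — form the quadratic (x - mu)^T · Sigma^{-1} · (x - mu):
  Sigma^{-1} · (x - mu) = (0.0976, -0.0244).
  (x - mu)^T · [Sigma^{-1} · (x - mu)] = (2)·(0.0976) + (-1)·(-0.0244) = 0.2195.

Step 4 — take square root: d = √(0.2195) ≈ 0.4685.

d(x, mu) = √(0.2195) ≈ 0.4685


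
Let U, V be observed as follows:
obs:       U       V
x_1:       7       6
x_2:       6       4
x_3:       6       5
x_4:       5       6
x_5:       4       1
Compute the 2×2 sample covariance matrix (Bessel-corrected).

Step 1 — column means:
  mean(U) = (7 + 6 + 6 + 5 + 4) / 5 = 28/5 = 5.6
  mean(V) = (6 + 4 + 5 + 6 + 1) / 5 = 22/5 = 4.4

Step 2 — sample covariance S[i,j] = (1/(n-1)) · Σ_k (x_{k,i} - mean_i) · (x_{k,j} - mean_j), with n-1 = 4.
  S[U,U] = ((1.4)·(1.4) + (0.4)·(0.4) + (0.4)·(0.4) + (-0.6)·(-0.6) + (-1.6)·(-1.6)) / 4 = 5.2/4 = 1.3
  S[U,V] = ((1.4)·(1.6) + (0.4)·(-0.4) + (0.4)·(0.6) + (-0.6)·(1.6) + (-1.6)·(-3.4)) / 4 = 6.8/4 = 1.7
  S[V,V] = ((1.6)·(1.6) + (-0.4)·(-0.4) + (0.6)·(0.6) + (1.6)·(1.6) + (-3.4)·(-3.4)) / 4 = 17.2/4 = 4.3

S is symmetric (S[j,i] = S[i,j]). Assembling:

S = [[1.3, 1.7],
 [1.7, 4.3]]


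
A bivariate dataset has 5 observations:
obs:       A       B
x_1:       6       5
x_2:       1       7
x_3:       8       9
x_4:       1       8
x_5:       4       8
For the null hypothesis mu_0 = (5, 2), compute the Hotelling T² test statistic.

Step 1 — sample mean vector:
  mean(A) = (6 + 1 + 8 + 1 + 4) / 5 = 20/5 = 4
  mean(B) = (5 + 7 + 9 + 8 + 8) / 5 = 37/5 = 7.4
  x̄ = (4, 7.4),  deviation x̄ - mu_0 = (4, 7.4) - (5, 2) = (-1, 5.4).

Step 2 — sample covariance matrix, S[i,j] = (1/(n-1)) · Σ_k (x_{k,i} - mean_i) · (x_{k,j} - mean_j), divisor n-1 = 4:
  S[A,A] = ((2)·(2) + (-3)·(-3) + (4)·(4) + (-3)·(-3) + (0)·(0)) / 4 = 38/4 = 9.5
  S[A,B] = ((2)·(-2.4) + (-3)·(-0.4) + (4)·(1.6) + (-3)·(0.6) + (0)·(0.6)) / 4 = 1/4 = 0.25
  S[B,B] = ((-2.4)·(-2.4) + (-0.4)·(-0.4) + (1.6)·(1.6) + (0.6)·(0.6) + (0.6)·(0.6)) / 4 = 9.2/4 = 2.3
  S = [[9.5, 0.25],
 [0.25, 2.3]].

Step 3 — invert S. det(S) = 9.5·2.3 - (0.25)² = 21.7875.
  S^{-1} = (1/det) · [[d, -b], [-b, a]] = [[0.1056, -0.0115],
 [-0.0115, 0.436]].

Step 4 — quadratic form (x̄ - mu_0)^T · S^{-1} · (x̄ - mu_0):
  S^{-1} · (x̄ - mu_0) = (-0.1675, 2.366),
  (x̄ - mu_0)^T · [...] = (-1)·(-0.1675) + (5.4)·(2.366) = 12.9441.

Step 5 — scale by n: T² = 5 · 12.9441 = 64.7206.

T² ≈ 64.7206


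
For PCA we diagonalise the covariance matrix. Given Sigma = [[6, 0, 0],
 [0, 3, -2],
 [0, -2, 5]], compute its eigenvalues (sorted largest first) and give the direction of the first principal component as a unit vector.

Step 1 — characteristic polynomial p(λ) = det(λI - Sigma) = λ³ - tr·λ² + c_1·λ - det, where tr = trace, c_1 = sum of the principal 2×2 minors, det = det(Sigma):
  tr = 6 + 3 + 5 = 14,
  c_1 = (6·3 - (0)²) + (6·5 - (0)²) + (3·5 - (-2)²) = 18 + 30 + 11 = 59,
  det = 6·(3·5 - (-2)²) - (0)·((0)·5 - (-2)·(0)) + (0)·((0)·(-2) - 3·(0)) = 6·(11) - (0)·(0) + (0)·(0) = 66.
  So p(λ) = λ³ - 14λ² + 59λ - 66.
Step 2 — look for an integer root (rational root theorem: any rational root is an integer divisor of 66). Testing λ = 6:
  p(6) = 216 - 504 + 354 - 66 = 0  ✓
  Dividing out (λ - 6): p(λ) = (λ - 6)(λ² - 8λ + 11).
Step 3 — remaining eigenvalues from the quadratic λ² - 8λ + 11 = 0:
  Δ = 8² - 4·11 = 64 - 44 = 20,  λ = (8 ± √20)/2 = (8 ± 4.4721)/2 ≈ 6.2361 or 1.7639.
  Sorted: λ_1 = 6.2361,  λ_2 = 6,  λ_3 = 1.7639  (check: sum = 14 = tr ✓).

Step 4 — unit eigenvector for λ_1 ≈ 6.2361: v spans the null space of (Sigma - λ_1 I), whose rows are
  r_1 = (-0.2361, 0, 0),  r_2 = (0, -3.2361, -2),  r_3 = (0, -2, -1.2361).
  v is orthogonal to every row, so take v ∝ r_1 × r_2 = ((0)·(-2) - (0)·(-3.2361), (0)·(0) - (-0.2361)·(-2), (-0.2361)·(-3.2361) - (0)·(0)) ≈ (0, -0.4721, 0.7639).
  Rescale (multiply by -1 so the first nonzero entry is positive): u = (0, 0.4721, -0.7639).
  ||u|| = √((0)² + (0.4721)² + (-0.7639)²) = √(0.8065) ≈ 0.8981,  v_1 = u/||u|| ≈ (0, 0.5257, -0.8507) (||v_1|| = 1).

λ_1 = 6.2361,  λ_2 = 6,  λ_3 = 1.7639;  v_1 ≈ (0, 0.5257, -0.8507)


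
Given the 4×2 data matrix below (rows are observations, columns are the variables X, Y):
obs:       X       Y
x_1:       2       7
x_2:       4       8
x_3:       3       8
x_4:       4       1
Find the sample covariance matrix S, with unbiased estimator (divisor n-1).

Step 1 — column means:
  mean(X) = (2 + 4 + 3 + 4) / 4 = 13/4 = 3.25
  mean(Y) = (7 + 8 + 8 + 1) / 4 = 24/4 = 6

Step 2 — sample covariance S[i,j] = (1/(n-1)) · Σ_k (x_{k,i} - mean_i) · (x_{k,j} - mean_j), with n-1 = 3.
  S[X,X] = ((-1.25)·(-1.25) + (0.75)·(0.75) + (-0.25)·(-0.25) + (0.75)·(0.75)) / 3 = 2.75/3 = 0.9167
  S[X,Y] = ((-1.25)·(1) + (0.75)·(2) + (-0.25)·(2) + (0.75)·(-5)) / 3 = -4/3 = -1.3333
  S[Y,Y] = ((1)·(1) + (2)·(2) + (2)·(2) + (-5)·(-5)) / 3 = 34/3 = 11.3333

S is symmetric (S[j,i] = S[i,j]). Assembling:

S = [[0.9167, -1.3333],
 [-1.3333, 11.3333]]


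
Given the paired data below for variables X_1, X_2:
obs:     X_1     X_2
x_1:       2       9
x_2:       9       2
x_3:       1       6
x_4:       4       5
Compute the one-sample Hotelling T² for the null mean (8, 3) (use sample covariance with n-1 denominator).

Step 1 — sample mean vector:
  mean(X_1) = (2 + 9 + 1 + 4) / 4 = 16/4 = 4
  mean(X_2) = (9 + 2 + 6 + 5) / 4 = 22/4 = 5.5
  x̄ = (4, 5.5),  deviation x̄ - mu_0 = (4, 5.5) - (8, 3) = (-4, 2.5).

Step 2 — sample covariance matrix, S[i,j] = (1/(n-1)) · Σ_k (x_{k,i} - mean_i) · (x_{k,j} - mean_j), divisor n-1 = 3:
  S[X_1,X_1] = ((-2)·(-2) + (5)·(5) + (-3)·(-3) + (0)·(0)) / 3 = 38/3 = 12.6667
  S[X_1,X_2] = ((-2)·(3.5) + (5)·(-3.5) + (-3)·(0.5) + (0)·(-0.5)) / 3 = -26/3 = -8.6667
  S[X_2,X_2] = ((3.5)·(3.5) + (-3.5)·(-3.5) + (0.5)·(0.5) + (-0.5)·(-0.5)) / 3 = 25/3 = 8.3333
  S = [[12.6667, -8.6667],
 [-8.6667, 8.3333]].

Step 3 — invert S. det(S) = 12.6667·8.3333 - (-8.6667)² = 30.4444.
  S^{-1} = (1/det) · [[d, -b], [-b, a]] = [[0.2737, 0.2847],
 [0.2847, 0.4161]].

Step 4 — quadratic form (x̄ - mu_0)^T · S^{-1} · (x̄ - mu_0):
  S^{-1} · (x̄ - mu_0) = (-0.3832, -0.0985),
  (x̄ - mu_0)^T · [...] = (-4)·(-0.3832) + (2.5)·(-0.0985) = 1.2865.

Step 5 — scale by n: T² = 4 · 1.2865 = 5.146.

T² ≈ 5.146


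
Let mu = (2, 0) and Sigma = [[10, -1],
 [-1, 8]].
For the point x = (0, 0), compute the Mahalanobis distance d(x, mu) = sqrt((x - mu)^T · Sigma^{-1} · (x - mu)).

Step 1 — centre the observation: (x - mu) = (-2, 0).

Step 2 — invert Sigma. det(Sigma) = 10·8 - (-1)² = 79.
  Sigma^{-1} = (1/det) · [[d, -b], [-b, a]] = [[0.1013, 0.0127],
 [0.0127, 0.1266]].

Step 3 — form the quadratic (x - mu)^T · Sigma^{-1} · (x - mu):
  Sigma^{-1} · (x - mu) = (-0.2025, -0.0253).
  (x - mu)^T · [Sigma^{-1} · (x - mu)] = (-2)·(-0.2025) + (0)·(-0.0253) = 0.4051.

Step 4 — take square root: d = √(0.4051) ≈ 0.6364.

d(x, mu) = √(0.4051) ≈ 0.6364


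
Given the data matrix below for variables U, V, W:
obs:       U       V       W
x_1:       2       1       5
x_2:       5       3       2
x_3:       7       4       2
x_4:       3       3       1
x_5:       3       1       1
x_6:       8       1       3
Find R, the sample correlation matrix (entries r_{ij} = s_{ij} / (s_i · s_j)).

Step 1 — column means:
  mean(U) = (2 + 5 + 7 + 3 + 3 + 8) / 6 = 28/6 = 4.6667
  mean(V) = (1 + 3 + 4 + 3 + 1 + 1) / 6 = 13/6 = 2.1667
  mean(W) = (5 + 2 + 2 + 1 + 1 + 3) / 6 = 14/6 = 2.3333

Step 2 — sample variances and covariances s[i,j] = (1/(n-1)) · Σ_k (x_{k,i} - mean_i) · (x_{k,j} - mean_j), with n-1 = 5:
  s[U,U] = ((-2.6667)·(-2.6667) + (0.3333)·(0.3333) + (2.3333)·(2.3333) + (-1.6667)·(-1.6667) + (-1.6667)·(-1.6667) + (3.3333)·(3.3333)) / 5 = 29.3333/5 = 5.8667
  s[U,V] = ((-2.6667)·(-1.1667) + (0.3333)·(0.8333) + (2.3333)·(1.8333) + (-1.6667)·(0.8333) + (-1.6667)·(-1.1667) + (3.3333)·(-1.1667)) / 5 = 4.3333/5 = 0.8667
  s[U,W] = ((-2.6667)·(2.6667) + (0.3333)·(-0.3333) + (2.3333)·(-0.3333) + (-1.6667)·(-1.3333) + (-1.6667)·(-1.3333) + (3.3333)·(0.6667)) / 5 = -1.3333/5 = -0.2667
  s[V,V] = ((-1.1667)·(-1.1667) + (0.8333)·(0.8333) + (1.8333)·(1.8333) + (0.8333)·(0.8333) + (-1.1667)·(-1.1667) + (-1.1667)·(-1.1667)) / 5 = 8.8333/5 = 1.7667
  s[V,W] = ((-1.1667)·(2.6667) + (0.8333)·(-0.3333) + (1.8333)·(-0.3333) + (0.8333)·(-1.3333) + (-1.1667)·(-1.3333) + (-1.1667)·(0.6667)) / 5 = -4.3333/5 = -0.8667
  s[W,W] = ((2.6667)·(2.6667) + (-0.3333)·(-0.3333) + (-0.3333)·(-0.3333) + (-1.3333)·(-1.3333) + (-1.3333)·(-1.3333) + (0.6667)·(0.6667)) / 5 = 11.3333/5 = 2.2667
  Sample standard deviations s_i = √(s[i,i]):
  s(U) = √(5.8667) = 2.4221
  s(V) = √(1.7667) = 1.3292
  s(W) = √(2.2667) = 1.5055

Step 3 — r_{ij} = s_{ij} / (s_i · s_j):
  r[U,U] = 1 (diagonal).
  r[U,V] = 0.8667 / (2.4221 · 1.3292) = 0.8667 / 3.2194 = 0.2692
  r[U,W] = -0.2667 / (2.4221 · 1.5055) = -0.2667 / 3.6466 = -0.0731
  r[V,V] = 1 (diagonal).
  r[V,W] = -0.8667 / (1.3292 · 1.5055) = -0.8667 / 2.0011 = -0.4331
  r[W,W] = 1 (diagonal).

R is symmetric with unit diagonal. Assembling:

R = [[1, 0.2692, -0.0731],
 [0.2692, 1, -0.4331],
 [-0.0731, -0.4331, 1]]


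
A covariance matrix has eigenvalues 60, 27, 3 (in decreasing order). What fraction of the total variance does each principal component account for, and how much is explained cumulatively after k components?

Step 1 — total variance = trace(Sigma) = Σ λ_i = 60 + 27 + 3 = 90.

Step 2 — fraction explained by component i = λ_i / Σ λ:
  PC1: 60/90 = 0.6667
  PC2: 27/90 = 0.3
  PC3: 3/90 = 0.0333

Step 3 — cumulative fraction after k components = (λ_1 + ... + λ_k) / Σ λ:
  k = 1: 60/90 = 0.6667
  k = 2: (60 + 27)/90 = 87/90 = 0.9667
  k = 3: (60 + 27 + 3)/90 = 90/90 = 1

Summary (fraction, with percent):

explained: PC1 0.6667 (66.67%), PC2 0.3 (30%), PC3 0.0333 (3.33%);  cumulative: 0.6667, 0.9667, 1


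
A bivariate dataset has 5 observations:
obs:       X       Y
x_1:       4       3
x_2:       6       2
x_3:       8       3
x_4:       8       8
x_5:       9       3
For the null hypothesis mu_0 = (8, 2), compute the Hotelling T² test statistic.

Step 1 — sample mean vector:
  mean(X) = (4 + 6 + 8 + 8 + 9) / 5 = 35/5 = 7
  mean(Y) = (3 + 2 + 3 + 8 + 3) / 5 = 19/5 = 3.8
  x̄ = (7, 3.8),  deviation x̄ - mu_0 = (7, 3.8) - (8, 2) = (-1, 1.8).

Step 2 — sample covariance matrix, S[i,j] = (1/(n-1)) · Σ_k (x_{k,i} - mean_i) · (x_{k,j} - mean_j), divisor n-1 = 4:
  S[X,X] = ((-3)·(-3) + (-1)·(-1) + (1)·(1) + (1)·(1) + (2)·(2)) / 4 = 16/4 = 4
  S[X,Y] = ((-3)·(-0.8) + (-1)·(-1.8) + (1)·(-0.8) + (1)·(4.2) + (2)·(-0.8)) / 4 = 6/4 = 1.5
  S[Y,Y] = ((-0.8)·(-0.8) + (-1.8)·(-1.8) + (-0.8)·(-0.8) + (4.2)·(4.2) + (-0.8)·(-0.8)) / 4 = 22.8/4 = 5.7
  S = [[4, 1.5],
 [1.5, 5.7]].

Step 3 — invert S. det(S) = 4·5.7 - (1.5)² = 20.55.
  S^{-1} = (1/det) · [[d, -b], [-b, a]] = [[0.2774, -0.073],
 [-0.073, 0.1946]].

Step 4 — quadratic form (x̄ - mu_0)^T · S^{-1} · (x̄ - mu_0):
  S^{-1} · (x̄ - mu_0) = (-0.4088, 0.4234),
  (x̄ - mu_0)^T · [...] = (-1)·(-0.4088) + (1.8)·(0.4234) = 1.1708.

Step 5 — scale by n: T² = 5 · 1.1708 = 5.854.

T² ≈ 5.854


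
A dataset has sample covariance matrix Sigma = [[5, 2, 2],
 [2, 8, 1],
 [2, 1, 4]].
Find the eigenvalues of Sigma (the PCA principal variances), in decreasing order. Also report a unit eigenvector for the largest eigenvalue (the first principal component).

Step 1 — characteristic polynomial p(λ) = det(λI - Sigma) = λ³ - tr·λ² + c_1·λ - det, where tr = trace, c_1 = sum of the principal 2×2 minors, det = det(Sigma):
  tr = 5 + 8 + 4 = 17,
  c_1 = (5·8 - (2)²) + (5·4 - (2)²) + (8·4 - (1)²) = 36 + 16 + 31 = 83,
  det = 5·(8·4 - (1)²) - (2)·((2)·4 - (1)·(2)) + (2)·((2)·(1) - 8·(2)) = 5·(31) - (2)·(6) + (2)·(-14) = 115.
  So p(λ) = λ³ - 17λ² + 83λ - 115.
Step 2 — look for an integer root (rational root theorem: any rational root is an integer divisor of 115). Testing λ = 5:
  p(5) = 125 - 425 + 415 - 115 = 0  ✓
  Dividing out (λ - 5): p(λ) = (λ - 5)(λ² - 12λ + 23).
Step 3 — remaining eigenvalues from the quadratic λ² - 12λ + 23 = 0:
  Δ = 12² - 4·23 = 144 - 92 = 52,  λ = (12 ± √52)/2 = (12 ± 7.2111)/2 ≈ 9.6056 or 2.3944.
  Sorted: λ_1 = 9.6056,  λ_2 = 5,  λ_3 = 2.3944  (check: sum = 17 = tr ✓).

Step 4 — unit eigenvector for λ_1 ≈ 9.6056: v spans the null space of (Sigma - λ_1 I), whose rows are
  r_1 = (-4.6056, 2, 2),  r_2 = (2, -1.6056, 1),  r_3 = (2, 1, -5.6056).
  v is orthogonal to every row, so take v ∝ r_1 × r_2 = ((2)·(1) - (2)·(-1.6056), (2)·(2) - (-4.6056)·(1), (-4.6056)·(-1.6056) - (2)·(2)) ≈ (5.2111, 8.6056, 3.3944).
  Let u = (5.2111, 8.6056, 3.3944).
  ||u|| = √((5.2111)² + (8.6056)² + (3.3944)²) = √(112.7334) ≈ 10.6176,  v_1 = u/||u|| ≈ (0.4908, 0.8105, 0.3197) (||v_1|| = 1).

λ_1 = 9.6056,  λ_2 = 5,  λ_3 = 2.3944;  v_1 ≈ (0.4908, 0.8105, 0.3197)


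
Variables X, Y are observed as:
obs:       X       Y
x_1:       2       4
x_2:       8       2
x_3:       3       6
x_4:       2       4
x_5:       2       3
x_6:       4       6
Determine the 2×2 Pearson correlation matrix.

Step 1 — column means:
  mean(X) = (2 + 8 + 3 + 2 + 2 + 4) / 6 = 21/6 = 3.5
  mean(Y) = (4 + 2 + 6 + 4 + 3 + 6) / 6 = 25/6 = 4.1667

Step 2 — sample variances and covariances s[i,j] = (1/(n-1)) · Σ_k (x_{k,i} - mean_i) · (x_{k,j} - mean_j), with n-1 = 5:
  s[X,X] = ((-1.5)·(-1.5) + (4.5)·(4.5) + (-0.5)·(-0.5) + (-1.5)·(-1.5) + (-1.5)·(-1.5) + (0.5)·(0.5)) / 5 = 27.5/5 = 5.5
  s[X,Y] = ((-1.5)·(-0.1667) + (4.5)·(-2.1667) + (-0.5)·(1.8333) + (-1.5)·(-0.1667) + (-1.5)·(-1.1667) + (0.5)·(1.8333)) / 5 = -7.5/5 = -1.5
  s[Y,Y] = ((-0.1667)·(-0.1667) + (-2.1667)·(-2.1667) + (1.8333)·(1.8333) + (-0.1667)·(-0.1667) + (-1.1667)·(-1.1667) + (1.8333)·(1.8333)) / 5 = 12.8333/5 = 2.5667
  Sample standard deviations s_i = √(s[i,i]):
  s(X) = √(5.5) = 2.3452
  s(Y) = √(2.5667) = 1.6021

Step 3 — r_{ij} = s_{ij} / (s_i · s_j):
  r[X,X] = 1 (diagonal).
  r[X,Y] = -1.5 / (2.3452 · 1.6021) = -1.5 / 3.7572 = -0.3992
  r[Y,Y] = 1 (diagonal).

R is symmetric with unit diagonal. Assembling:

R = [[1, -0.3992],
 [-0.3992, 1]]


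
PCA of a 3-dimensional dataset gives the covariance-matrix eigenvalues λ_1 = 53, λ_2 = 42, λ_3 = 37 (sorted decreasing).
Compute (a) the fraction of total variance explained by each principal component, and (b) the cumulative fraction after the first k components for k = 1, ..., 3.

Step 1 — total variance = trace(Sigma) = Σ λ_i = 53 + 42 + 37 = 132.

Step 2 — fraction explained by component i = λ_i / Σ λ:
  PC1: 53/132 = 0.4015
  PC2: 42/132 = 0.3182
  PC3: 37/132 = 0.2803

Step 3 — cumulative fraction after k components = (λ_1 + ... + λ_k) / Σ λ:
  k = 1: 53/132 = 0.4015
  k = 2: (53 + 42)/132 = 95/132 = 0.7197
  k = 3: (53 + 42 + 37)/132 = 132/132 = 1

Summary (fraction, with percent):

explained: PC1 0.4015 (40.15%), PC2 0.3182 (31.82%), PC3 0.2803 (28.03%);  cumulative: 0.4015, 0.7197, 1


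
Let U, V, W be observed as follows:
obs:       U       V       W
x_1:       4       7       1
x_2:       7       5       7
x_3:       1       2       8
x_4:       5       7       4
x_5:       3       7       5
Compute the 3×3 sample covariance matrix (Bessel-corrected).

Step 1 — column means:
  mean(U) = (4 + 7 + 1 + 5 + 3) / 5 = 20/5 = 4
  mean(V) = (7 + 5 + 2 + 7 + 7) / 5 = 28/5 = 5.6
  mean(W) = (1 + 7 + 8 + 4 + 5) / 5 = 25/5 = 5

Step 2 — sample covariance S[i,j] = (1/(n-1)) · Σ_k (x_{k,i} - mean_i) · (x_{k,j} - mean_j), with n-1 = 4.
  S[U,U] = ((0)·(0) + (3)·(3) + (-3)·(-3) + (1)·(1) + (-1)·(-1)) / 4 = 20/4 = 5
  S[U,V] = ((0)·(1.4) + (3)·(-0.6) + (-3)·(-3.6) + (1)·(1.4) + (-1)·(1.4)) / 4 = 9/4 = 2.25
  S[U,W] = ((0)·(-4) + (3)·(2) + (-3)·(3) + (1)·(-1) + (-1)·(0)) / 4 = -4/4 = -1
  S[V,V] = ((1.4)·(1.4) + (-0.6)·(-0.6) + (-3.6)·(-3.6) + (1.4)·(1.4) + (1.4)·(1.4)) / 4 = 19.2/4 = 4.8
  S[V,W] = ((1.4)·(-4) + (-0.6)·(2) + (-3.6)·(3) + (1.4)·(-1) + (1.4)·(0)) / 4 = -19/4 = -4.75
  S[W,W] = ((-4)·(-4) + (2)·(2) + (3)·(3) + (-1)·(-1) + (0)·(0)) / 4 = 30/4 = 7.5

S is symmetric (S[j,i] = S[i,j]). Assembling:

S = [[5, 2.25, -1],
 [2.25, 4.8, -4.75],
 [-1, -4.75, 7.5]]


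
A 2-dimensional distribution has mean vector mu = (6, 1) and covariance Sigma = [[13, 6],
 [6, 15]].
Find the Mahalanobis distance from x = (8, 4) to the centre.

Step 1 — centre the observation: (x - mu) = (2, 3).

Step 2 — invert Sigma. det(Sigma) = 13·15 - (6)² = 159.
  Sigma^{-1} = (1/det) · [[d, -b], [-b, a]] = [[0.0943, -0.0377],
 [-0.0377, 0.0818]].

Step 3 — form the quadratic (x - mu)^T · Sigma^{-1} · (x - mu):
  Sigma^{-1} · (x - mu) = (0.0755, 0.1698).
  (x - mu)^T · [Sigma^{-1} · (x - mu)] = (2)·(0.0755) + (3)·(0.1698) = 0.6604.

Step 4 — take square root: d = √(0.6604) ≈ 0.8126.

d(x, mu) = √(0.6604) ≈ 0.8126


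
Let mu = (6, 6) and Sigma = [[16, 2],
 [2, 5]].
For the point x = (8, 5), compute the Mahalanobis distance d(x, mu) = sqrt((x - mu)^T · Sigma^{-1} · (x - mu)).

Step 1 — centre the observation: (x - mu) = (2, -1).

Step 2 — invert Sigma. det(Sigma) = 16·5 - (2)² = 76.
  Sigma^{-1} = (1/det) · [[d, -b], [-b, a]] = [[0.0658, -0.0263],
 [-0.0263, 0.2105]].

Step 3 — form the quadratic (x - mu)^T · Sigma^{-1} · (x - mu):
  Sigma^{-1} · (x - mu) = (0.1579, -0.2632).
  (x - mu)^T · [Sigma^{-1} · (x - mu)] = (2)·(0.1579) + (-1)·(-0.2632) = 0.5789.

Step 4 — take square root: d = √(0.5789) ≈ 0.7609.

d(x, mu) = √(0.5789) ≈ 0.7609


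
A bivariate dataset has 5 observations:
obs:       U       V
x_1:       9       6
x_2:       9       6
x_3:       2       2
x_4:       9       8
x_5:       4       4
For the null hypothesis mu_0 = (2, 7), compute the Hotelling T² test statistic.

Step 1 — sample mean vector:
  mean(U) = (9 + 9 + 2 + 9 + 4) / 5 = 33/5 = 6.6
  mean(V) = (6 + 6 + 2 + 8 + 4) / 5 = 26/5 = 5.2
  x̄ = (6.6, 5.2),  deviation x̄ - mu_0 = (6.6, 5.2) - (2, 7) = (4.6, -1.8).

Step 2 — sample covariance matrix, S[i,j] = (1/(n-1)) · Σ_k (x_{k,i} - mean_i) · (x_{k,j} - mean_j), divisor n-1 = 4:
  S[U,U] = ((2.4)·(2.4) + (2.4)·(2.4) + (-4.6)·(-4.6) + (2.4)·(2.4) + (-2.6)·(-2.6)) / 4 = 45.2/4 = 11.3
  S[U,V] = ((2.4)·(0.8) + (2.4)·(0.8) + (-4.6)·(-3.2) + (2.4)·(2.8) + (-2.6)·(-1.2)) / 4 = 28.4/4 = 7.1
  S[V,V] = ((0.8)·(0.8) + (0.8)·(0.8) + (-3.2)·(-3.2) + (2.8)·(2.8) + (-1.2)·(-1.2)) / 4 = 20.8/4 = 5.2
  S = [[11.3, 7.1],
 [7.1, 5.2]].

Step 3 — invert S. det(S) = 11.3·5.2 - (7.1)² = 8.35.
  S^{-1} = (1/det) · [[d, -b], [-b, a]] = [[0.6228, -0.8503],
 [-0.8503, 1.3533]].

Step 4 — quadratic form (x̄ - mu_0)^T · S^{-1} · (x̄ - mu_0):
  S^{-1} · (x̄ - mu_0) = (4.3952, -6.3473),
  (x̄ - mu_0)^T · [...] = (4.6)·(4.3952) + (-1.8)·(-6.3473) = 31.6431.

Step 5 — scale by n: T² = 5 · 31.6431 = 158.2156.

T² ≈ 158.2156


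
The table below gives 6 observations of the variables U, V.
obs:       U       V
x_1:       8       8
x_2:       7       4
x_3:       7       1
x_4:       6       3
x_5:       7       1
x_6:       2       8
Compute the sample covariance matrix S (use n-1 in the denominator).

Step 1 — column means:
  mean(U) = (8 + 7 + 7 + 6 + 7 + 2) / 6 = 37/6 = 6.1667
  mean(V) = (8 + 4 + 1 + 3 + 1 + 8) / 6 = 25/6 = 4.1667

Step 2 — sample covariance S[i,j] = (1/(n-1)) · Σ_k (x_{k,i} - mean_i) · (x_{k,j} - mean_j), with n-1 = 5.
  S[U,U] = ((1.8333)·(1.8333) + (0.8333)·(0.8333) + (0.8333)·(0.8333) + (-0.1667)·(-0.1667) + (0.8333)·(0.8333) + (-4.1667)·(-4.1667)) / 5 = 22.8333/5 = 4.5667
  S[U,V] = ((1.8333)·(3.8333) + (0.8333)·(-0.1667) + (0.8333)·(-3.1667) + (-0.1667)·(-1.1667) + (0.8333)·(-3.1667) + (-4.1667)·(3.8333)) / 5 = -14.1667/5 = -2.8333
  S[V,V] = ((3.8333)·(3.8333) + (-0.1667)·(-0.1667) + (-3.1667)·(-3.1667) + (-1.1667)·(-1.1667) + (-3.1667)·(-3.1667) + (3.8333)·(3.8333)) / 5 = 50.8333/5 = 10.1667

S is symmetric (S[j,i] = S[i,j]). Assembling:

S = [[4.5667, -2.8333],
 [-2.8333, 10.1667]]


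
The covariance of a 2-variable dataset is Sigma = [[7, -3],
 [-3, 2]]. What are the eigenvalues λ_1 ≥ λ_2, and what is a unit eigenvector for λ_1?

Step 1 — characteristic polynomial of 2×2 Sigma:
  det(Sigma - λI) = λ² - trace · λ + det = 0.
  trace = 7 + 2 = 9, det = 7·2 - (-3)² = 5.
Step 2 — discriminant:
  Δ = trace² - 4·det = 81 - 20 = 61.
Step 3 — eigenvalues:
  λ = (trace ± √Δ)/2 = (9 ± 7.8102)/2,
  λ_1 = 8.4051,  λ_2 = 0.5949.

Step 4 — unit eigenvector for λ_1: solve (Sigma - λ_1 I)v = 0. First row:
  (7 - 8.4051)·v_x + (-3)·v_y = 0, i.e. (-1.4051)·v_x + (-3)·v_y = 0,
  so v ∝ (b, λ_1 - a) = (-3, 1.4051); multiply by -1 so the first entry is positive: u = (3, -1.4051).
  ||u|| = √((3)² + (-1.4051)²) = √(10.9744) ≈ 3.3128,
  v_1 = u/||u|| ≈ (0.9056, -0.4242) (||v_1|| = 1).

λ_1 = 8.4051,  λ_2 = 0.5949;  v_1 ≈ (0.9056, -0.4242)


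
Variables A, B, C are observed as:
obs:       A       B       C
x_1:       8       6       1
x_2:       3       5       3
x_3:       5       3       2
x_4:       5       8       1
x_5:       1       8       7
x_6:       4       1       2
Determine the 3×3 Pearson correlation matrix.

Step 1 — column means:
  mean(A) = (8 + 3 + 5 + 5 + 1 + 4) / 6 = 26/6 = 4.3333
  mean(B) = (6 + 5 + 3 + 8 + 8 + 1) / 6 = 31/6 = 5.1667
  mean(C) = (1 + 3 + 2 + 1 + 7 + 2) / 6 = 16/6 = 2.6667

Step 2 — sample variances and covariances s[i,j] = (1/(n-1)) · Σ_k (x_{k,i} - mean_i) · (x_{k,j} - mean_j), with n-1 = 5:
  s[A,A] = ((3.6667)·(3.6667) + (-1.3333)·(-1.3333) + (0.6667)·(0.6667) + (0.6667)·(0.6667) + (-3.3333)·(-3.3333) + (-0.3333)·(-0.3333)) / 5 = 27.3333/5 = 5.4667
  s[A,B] = ((3.6667)·(0.8333) + (-1.3333)·(-0.1667) + (0.6667)·(-2.1667) + (0.6667)·(2.8333) + (-3.3333)·(2.8333) + (-0.3333)·(-4.1667)) / 5 = -4.3333/5 = -0.8667
  s[A,C] = ((3.6667)·(-1.6667) + (-1.3333)·(0.3333) + (0.6667)·(-0.6667) + (0.6667)·(-1.6667) + (-3.3333)·(4.3333) + (-0.3333)·(-0.6667)) / 5 = -22.3333/5 = -4.4667
  s[B,B] = ((0.8333)·(0.8333) + (-0.1667)·(-0.1667) + (-2.1667)·(-2.1667) + (2.8333)·(2.8333) + (2.8333)·(2.8333) + (-4.1667)·(-4.1667)) / 5 = 38.8333/5 = 7.7667
  s[B,C] = ((0.8333)·(-1.6667) + (-0.1667)·(0.3333) + (-2.1667)·(-0.6667) + (2.8333)·(-1.6667) + (2.8333)·(4.3333) + (-4.1667)·(-0.6667)) / 5 = 10.3333/5 = 2.0667
  s[C,C] = ((-1.6667)·(-1.6667) + (0.3333)·(0.3333) + (-0.6667)·(-0.6667) + (-1.6667)·(-1.6667) + (4.3333)·(4.3333) + (-0.6667)·(-0.6667)) / 5 = 25.3333/5 = 5.0667
  Sample standard deviations s_i = √(s[i,i]):
  s(A) = √(5.4667) = 2.3381
  s(B) = √(7.7667) = 2.7869
  s(C) = √(5.0667) = 2.2509

Step 3 — r_{ij} = s_{ij} / (s_i · s_j):
  r[A,A] = 1 (diagonal).
  r[A,B] = -0.8667 / (2.3381 · 2.7869) = -0.8667 / 6.516 = -0.133
  r[A,C] = -4.4667 / (2.3381 · 2.2509) = -4.4667 / 5.2629 = -0.8487
  r[B,B] = 1 (diagonal).
  r[B,C] = 2.0667 / (2.7869 · 2.2509) = 2.0667 / 6.273 = 0.3295
  r[C,C] = 1 (diagonal).

R is symmetric with unit diagonal. Assembling:

R = [[1, -0.133, -0.8487],
 [-0.133, 1, 0.3295],
 [-0.8487, 0.3295, 1]]


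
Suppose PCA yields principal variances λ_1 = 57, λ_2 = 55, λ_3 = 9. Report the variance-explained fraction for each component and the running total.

Step 1 — total variance = trace(Sigma) = Σ λ_i = 57 + 55 + 9 = 121.

Step 2 — fraction explained by component i = λ_i / Σ λ:
  PC1: 57/121 = 0.4711
  PC2: 55/121 = 0.4545
  PC3: 9/121 = 0.0744

Step 3 — cumulative fraction after k components = (λ_1 + ... + λ_k) / Σ λ:
  k = 1: 57/121 = 0.4711
  k = 2: (57 + 55)/121 = 112/121 = 0.9256
  k = 3: (57 + 55 + 9)/121 = 121/121 = 1

Summary (fraction, with percent):

explained: PC1 0.4711 (47.11%), PC2 0.4545 (45.45%), PC3 0.0744 (7.44%);  cumulative: 0.4711, 0.9256, 1


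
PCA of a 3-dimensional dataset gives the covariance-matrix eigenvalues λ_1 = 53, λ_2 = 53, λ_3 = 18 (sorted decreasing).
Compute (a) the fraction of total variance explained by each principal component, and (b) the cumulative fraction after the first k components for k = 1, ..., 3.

Step 1 — total variance = trace(Sigma) = Σ λ_i = 53 + 53 + 18 = 124.

Step 2 — fraction explained by component i = λ_i / Σ λ:
  PC1: 53/124 = 0.4274
  PC2: 53/124 = 0.4274
  PC3: 18/124 = 0.1452

Step 3 — cumulative fraction after k components = (λ_1 + ... + λ_k) / Σ λ:
  k = 1: 53/124 = 0.4274
  k = 2: (53 + 53)/124 = 106/124 = 0.8548
  k = 3: (53 + 53 + 18)/124 = 124/124 = 1

Summary (fraction, with percent):

explained: PC1 0.4274 (42.74%), PC2 0.4274 (42.74%), PC3 0.1452 (14.52%);  cumulative: 0.4274, 0.8548, 1


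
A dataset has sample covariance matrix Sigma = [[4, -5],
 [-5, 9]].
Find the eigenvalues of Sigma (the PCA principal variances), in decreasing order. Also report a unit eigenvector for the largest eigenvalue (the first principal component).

Step 1 — characteristic polynomial of 2×2 Sigma:
  det(Sigma - λI) = λ² - trace · λ + det = 0.
  trace = 4 + 9 = 13, det = 4·9 - (-5)² = 11.
Step 2 — discriminant:
  Δ = trace² - 4·det = 169 - 44 = 125.
Step 3 — eigenvalues:
  λ = (trace ± √Δ)/2 = (13 ± 11.1803)/2,
  λ_1 = 12.0902,  λ_2 = 0.9098.

Step 4 — unit eigenvector for λ_1: solve (Sigma - λ_1 I)v = 0. First row:
  (4 - 12.0902)·v_x + (-5)·v_y = 0, i.e. (-8.0902)·v_x + (-5)·v_y = 0,
  so v ∝ (b, λ_1 - a) = (-5, 8.0902); multiply by -1 so the first entry is positive: u = (5, -8.0902).
  ||u|| = √((5)² + (-8.0902)²) = √(90.4508) ≈ 9.5106,
  v_1 = u/||u|| ≈ (0.5257, -0.8507) (||v_1|| = 1).

λ_1 = 12.0902,  λ_2 = 0.9098;  v_1 ≈ (0.5257, -0.8507)


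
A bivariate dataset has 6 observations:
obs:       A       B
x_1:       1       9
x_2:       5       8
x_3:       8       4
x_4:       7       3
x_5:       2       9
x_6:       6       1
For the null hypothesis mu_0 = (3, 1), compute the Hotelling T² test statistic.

Step 1 — sample mean vector:
  mean(A) = (1 + 5 + 8 + 7 + 2 + 6) / 6 = 29/6 = 4.8333
  mean(B) = (9 + 8 + 4 + 3 + 9 + 1) / 6 = 34/6 = 5.6667
  x̄ = (4.8333, 5.6667),  deviation x̄ - mu_0 = (4.8333, 5.6667) - (3, 1) = (1.8333, 4.6667).

Step 2 — sample covariance matrix, S[i,j] = (1/(n-1)) · Σ_k (x_{k,i} - mean_i) · (x_{k,j} - mean_j), divisor n-1 = 5:
  S[A,A] = ((-3.8333)·(-3.8333) + (0.1667)·(0.1667) + (3.1667)·(3.1667) + (2.1667)·(2.1667) + (-2.8333)·(-2.8333) + (1.1667)·(1.1667)) / 5 = 38.8333/5 = 7.7667
  S[A,B] = ((-3.8333)·(3.3333) + (0.1667)·(2.3333) + (3.1667)·(-1.6667) + (2.1667)·(-2.6667) + (-2.8333)·(3.3333) + (1.1667)·(-4.6667)) / 5 = -38.3333/5 = -7.6667
  S[B,B] = ((3.3333)·(3.3333) + (2.3333)·(2.3333) + (-1.6667)·(-1.6667) + (-2.6667)·(-2.6667) + (3.3333)·(3.3333) + (-4.6667)·(-4.6667)) / 5 = 59.3333/5 = 11.8667
  S = [[7.7667, -7.6667],
 [-7.6667, 11.8667]].

Step 3 — invert S. det(S) = 7.7667·11.8667 - (-7.6667)² = 33.3867.
  S^{-1} = (1/det) · [[d, -b], [-b, a]] = [[0.3554, 0.2296],
 [0.2296, 0.2326]].

Step 4 — quadratic form (x̄ - mu_0)^T · S^{-1} · (x̄ - mu_0):
  S^{-1} · (x̄ - mu_0) = (1.7232, 1.5066),
  (x̄ - mu_0)^T · [...] = (1.8333)·(1.7232) + (4.6667)·(1.5066) = 10.19.

Step 5 — scale by n: T² = 6 · 10.19 = 61.1402.

T² ≈ 61.1402


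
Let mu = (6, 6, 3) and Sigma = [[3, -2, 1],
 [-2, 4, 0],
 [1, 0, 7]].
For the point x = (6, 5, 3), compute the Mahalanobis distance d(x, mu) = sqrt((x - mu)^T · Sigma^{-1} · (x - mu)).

Step 1 — centre the observation: (x - mu) = (0, -1, 0).

Step 2 — invert Sigma (cofactor / det for 3×3, or solve directly):
  Sigma^{-1} = [[0.5385, 0.2692, -0.0769],
 [0.2692, 0.3846, -0.0385],
 [-0.0769, -0.0385, 0.1538]].

Step 3 — form the quadratic (x - mu)^T · Sigma^{-1} · (x - mu):
  Sigma^{-1} · (x - mu) = (-0.2692, -0.3846, 0.0385).
  (x - mu)^T · [Sigma^{-1} · (x - mu)] = (0)·(-0.2692) + (-1)·(-0.3846) + (0)·(0.0385) = 0.3846.

Step 4 — take square root: d = √(0.3846) ≈ 0.6202.

d(x, mu) = √(0.3846) ≈ 0.6202


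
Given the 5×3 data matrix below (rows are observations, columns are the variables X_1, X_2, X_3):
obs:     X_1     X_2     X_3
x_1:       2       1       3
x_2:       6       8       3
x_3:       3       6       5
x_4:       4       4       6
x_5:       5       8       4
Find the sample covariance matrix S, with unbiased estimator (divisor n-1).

Step 1 — column means:
  mean(X_1) = (2 + 6 + 3 + 4 + 5) / 5 = 20/5 = 4
  mean(X_2) = (1 + 8 + 6 + 4 + 8) / 5 = 27/5 = 5.4
  mean(X_3) = (3 + 3 + 5 + 6 + 4) / 5 = 21/5 = 4.2

Step 2 — sample covariance S[i,j] = (1/(n-1)) · Σ_k (x_{k,i} - mean_i) · (x_{k,j} - mean_j), with n-1 = 4.
  S[X_1,X_1] = ((-2)·(-2) + (2)·(2) + (-1)·(-1) + (0)·(0) + (1)·(1)) / 4 = 10/4 = 2.5
  S[X_1,X_2] = ((-2)·(-4.4) + (2)·(2.6) + (-1)·(0.6) + (0)·(-1.4) + (1)·(2.6)) / 4 = 16/4 = 4
  S[X_1,X_3] = ((-2)·(-1.2) + (2)·(-1.2) + (-1)·(0.8) + (0)·(1.8) + (1)·(-0.2)) / 4 = -1/4 = -0.25
  S[X_2,X_2] = ((-4.4)·(-4.4) + (2.6)·(2.6) + (0.6)·(0.6) + (-1.4)·(-1.4) + (2.6)·(2.6)) / 4 = 35.2/4 = 8.8
  S[X_2,X_3] = ((-4.4)·(-1.2) + (2.6)·(-1.2) + (0.6)·(0.8) + (-1.4)·(1.8) + (2.6)·(-0.2)) / 4 = -0.4/4 = -0.1
  S[X_3,X_3] = ((-1.2)·(-1.2) + (-1.2)·(-1.2) + (0.8)·(0.8) + (1.8)·(1.8) + (-0.2)·(-0.2)) / 4 = 6.8/4 = 1.7

S is symmetric (S[j,i] = S[i,j]). Assembling:

S = [[2.5, 4, -0.25],
 [4, 8.8, -0.1],
 [-0.25, -0.1, 1.7]]


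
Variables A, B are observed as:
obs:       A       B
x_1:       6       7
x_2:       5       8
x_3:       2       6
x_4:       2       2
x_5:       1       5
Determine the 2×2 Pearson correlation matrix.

Step 1 — column means:
  mean(A) = (6 + 5 + 2 + 2 + 1) / 5 = 16/5 = 3.2
  mean(B) = (7 + 8 + 6 + 2 + 5) / 5 = 28/5 = 5.6

Step 2 — sample variances and covariances s[i,j] = (1/(n-1)) · Σ_k (x_{k,i} - mean_i) · (x_{k,j} - mean_j), with n-1 = 4:
  s[A,A] = ((2.8)·(2.8) + (1.8)·(1.8) + (-1.2)·(-1.2) + (-1.2)·(-1.2) + (-2.2)·(-2.2)) / 4 = 18.8/4 = 4.7
  s[A,B] = ((2.8)·(1.4) + (1.8)·(2.4) + (-1.2)·(0.4) + (-1.2)·(-3.6) + (-2.2)·(-0.6)) / 4 = 13.4/4 = 3.35
  s[B,B] = ((1.4)·(1.4) + (2.4)·(2.4) + (0.4)·(0.4) + (-3.6)·(-3.6) + (-0.6)·(-0.6)) / 4 = 21.2/4 = 5.3
  Sample standard deviations s_i = √(s[i,i]):
  s(A) = √(4.7) = 2.1679
  s(B) = √(5.3) = 2.3022

Step 3 — r_{ij} = s_{ij} / (s_i · s_j):
  r[A,A] = 1 (diagonal).
  r[A,B] = 3.35 / (2.1679 · 2.3022) = 3.35 / 4.991 = 0.6712
  r[B,B] = 1 (diagonal).

R is symmetric with unit diagonal. Assembling:

R = [[1, 0.6712],
 [0.6712, 1]]


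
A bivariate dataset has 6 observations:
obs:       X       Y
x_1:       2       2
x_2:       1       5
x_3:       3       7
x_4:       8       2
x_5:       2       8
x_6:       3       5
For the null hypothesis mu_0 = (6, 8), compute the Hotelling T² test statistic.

Step 1 — sample mean vector:
  mean(X) = (2 + 1 + 3 + 8 + 2 + 3) / 6 = 19/6 = 3.1667
  mean(Y) = (2 + 5 + 7 + 2 + 8 + 5) / 6 = 29/6 = 4.8333
  x̄ = (3.1667, 4.8333),  deviation x̄ - mu_0 = (3.1667, 4.8333) - (6, 8) = (-2.8333, -3.1667).

Step 2 — sample covariance matrix, S[i,j] = (1/(n-1)) · Σ_k (x_{k,i} - mean_i) · (x_{k,j} - mean_j), divisor n-1 = 5:
  S[X,X] = ((-1.1667)·(-1.1667) + (-2.1667)·(-2.1667) + (-0.1667)·(-0.1667) + (4.8333)·(4.8333) + (-1.1667)·(-1.1667) + (-0.1667)·(-0.1667)) / 5 = 30.8333/5 = 6.1667
  S[X,Y] = ((-1.1667)·(-2.8333) + (-2.1667)·(0.1667) + (-0.1667)·(2.1667) + (4.8333)·(-2.8333) + (-1.1667)·(3.1667) + (-0.1667)·(0.1667)) / 5 = -14.8333/5 = -2.9667
  S[Y,Y] = ((-2.8333)·(-2.8333) + (0.1667)·(0.1667) + (2.1667)·(2.1667) + (-2.8333)·(-2.8333) + (3.1667)·(3.1667) + (0.1667)·(0.1667)) / 5 = 30.8333/5 = 6.1667
  S = [[6.1667, -2.9667],
 [-2.9667, 6.1667]].

Step 3 — invert S. det(S) = 6.1667·6.1667 - (-2.9667)² = 29.2267.
  S^{-1} = (1/det) · [[d, -b], [-b, a]] = [[0.211, 0.1015],
 [0.1015, 0.211]].

Step 4 — quadratic form (x̄ - mu_0)^T · S^{-1} · (x̄ - mu_0):
  S^{-1} · (x̄ - mu_0) = (-0.9193, -0.9557),
  (x̄ - mu_0)^T · [...] = (-2.8333)·(-0.9193) + (-3.1667)·(-0.9557) = 5.6311.

Step 5 — scale by n: T² = 6 · 5.6311 = 33.7865.

T² ≈ 33.7865


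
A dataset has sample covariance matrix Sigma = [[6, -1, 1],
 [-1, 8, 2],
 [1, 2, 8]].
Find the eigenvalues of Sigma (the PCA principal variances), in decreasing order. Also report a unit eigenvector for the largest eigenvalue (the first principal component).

Step 1 — characteristic polynomial p(λ) = det(λI - Sigma) = λ³ - tr·λ² + c_1·λ - det, where tr = trace, c_1 = sum of the principal 2×2 minors, det = det(Sigma):
  tr = 6 + 8 + 8 = 22,
  c_1 = (6·8 - (-1)²) + (6·8 - (1)²) + (8·8 - (2)²) = 47 + 47 + 60 = 154,
  det = 6·(8·8 - (2)²) - (-1)·((-1)·8 - (2)·(1)) + (1)·((-1)·(2) - 8·(1)) = 6·(60) - (-1)·(-10) + (1)·(-10) = 340.
  So p(λ) = λ³ - 22λ² + 154λ - 340.
Step 2 — look for an integer root (rational root theorem: any rational root is an integer divisor of 340). Testing λ = 10:
  p(10) = 1000 - 2200 + 1540 - 340 = 0  ✓
  Dividing out (λ - 10): p(λ) = (λ - 10)(λ² - 12λ + 34).
Step 3 — remaining eigenvalues from the quadratic λ² - 12λ + 34 = 0:
  Δ = 12² - 4·34 = 144 - 136 = 8,  λ = (12 ± √8)/2 = (12 ± 2.8284)/2 ≈ 7.4142 or 4.5858.
  Sorted: λ_1 = 10,  λ_2 = 7.4142,  λ_3 = 4.5858  (check: sum = 22 = tr ✓).

Step 4 — unit eigenvector for λ_1 = 10: v spans the null space of (Sigma - λ_1 I), whose rows are
  r_1 = (-4, -1, 1),  r_2 = (-1, -2, 2),  r_3 = (1, 2, -2).
  v is orthogonal to every row, so take v ∝ r_1 × r_2 = ((-1)·(2) - (1)·(-2), (1)·(-1) - (-4)·(2), (-4)·(-2) - (-1)·(-1)) = (0, 7, 7).
  Rescale (divide by 7): u = (0, 1, 1).
  ||u|| = √((0)² + (1)² + (1)²) = √(2) ≈ 1.4142,  v_1 = u/||u|| ≈ (0, 0.7071, 0.7071) (||v_1|| = 1).

λ_1 = 10,  λ_2 = 7.4142,  λ_3 = 4.5858;  v_1 ≈ (0, 0.7071, 0.7071)


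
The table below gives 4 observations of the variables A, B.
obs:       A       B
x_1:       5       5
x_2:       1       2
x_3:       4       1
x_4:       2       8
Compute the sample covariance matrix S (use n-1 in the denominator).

Step 1 — column means:
  mean(A) = (5 + 1 + 4 + 2) / 4 = 12/4 = 3
  mean(B) = (5 + 2 + 1 + 8) / 4 = 16/4 = 4

Step 2 — sample covariance S[i,j] = (1/(n-1)) · Σ_k (x_{k,i} - mean_i) · (x_{k,j} - mean_j), with n-1 = 3.
  S[A,A] = ((2)·(2) + (-2)·(-2) + (1)·(1) + (-1)·(-1)) / 3 = 10/3 = 3.3333
  S[A,B] = ((2)·(1) + (-2)·(-2) + (1)·(-3) + (-1)·(4)) / 3 = -1/3 = -0.3333
  S[B,B] = ((1)·(1) + (-2)·(-2) + (-3)·(-3) + (4)·(4)) / 3 = 30/3 = 10

S is symmetric (S[j,i] = S[i,j]). Assembling:

S = [[3.3333, -0.3333],
 [-0.3333, 10]]
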